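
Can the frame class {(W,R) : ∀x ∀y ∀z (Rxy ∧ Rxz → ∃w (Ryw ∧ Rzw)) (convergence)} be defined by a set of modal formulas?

Yes — defined by ◇□r → □◇r

Yes: it is convergence, defined by the .2 schema ◇□r → □◇r.
Suppose ◇□r→□◇r is valid. Take Rxy, Rxz and set V(r)={w : Ryw}. Then □r at y so ◇□r at x, so □◇r at x, so ◇r at z, giving w with Rzw and Ryw.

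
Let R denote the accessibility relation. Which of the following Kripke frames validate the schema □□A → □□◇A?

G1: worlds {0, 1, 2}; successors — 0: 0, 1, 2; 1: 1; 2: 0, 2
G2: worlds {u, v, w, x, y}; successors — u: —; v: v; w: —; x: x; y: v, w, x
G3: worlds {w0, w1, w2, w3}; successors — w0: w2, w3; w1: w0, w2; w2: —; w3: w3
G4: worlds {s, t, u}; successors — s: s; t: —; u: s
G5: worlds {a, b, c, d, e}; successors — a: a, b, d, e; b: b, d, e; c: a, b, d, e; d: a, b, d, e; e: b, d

G1, G2, G4, G5

This is the axiom for a generalized confluence (Geach) condition; its first-order frame correspondent is ∀x ∀z (xR²z → ∃w (xR²w ∧ zRw)).
G1: condition met.
G2: condition met.
G3: fails — w1R²w2 but no w with w1R²w and w2Rw.
G4: condition met.
G5: condition met.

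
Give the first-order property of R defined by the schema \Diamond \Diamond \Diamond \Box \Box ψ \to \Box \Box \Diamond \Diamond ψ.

\forall x \forall y \forall z ((x R^3 y \wedge x R^2 z) \to \exists w (y R^2 w \wedge z R^2 w))

This is a Sahlqvist (Geach-type) schema ◇^3□^2ψ → □^2◇^2ψ.
First-order correspondent: \forall x \forall y \forall z ((x R^3 y \wedge x R^2 z) \to \exists w (y R^2 w \wedge z R^2 w)).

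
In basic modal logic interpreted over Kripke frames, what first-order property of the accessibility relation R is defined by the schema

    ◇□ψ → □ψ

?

Equivalently (dual form): ◇ψ → □◇ψ.
Suppose ◇ψ→□◇ψ is valid. Take Rxy, Rxz and set V(ψ)={y}. Then ◇ψ at x, so □◇ψ at x, so ◇ψ at z, so some w with Rzw has ψ; w=y, i.e. Rzy. By symmetry of the argument, Ryz.

The Euclidean property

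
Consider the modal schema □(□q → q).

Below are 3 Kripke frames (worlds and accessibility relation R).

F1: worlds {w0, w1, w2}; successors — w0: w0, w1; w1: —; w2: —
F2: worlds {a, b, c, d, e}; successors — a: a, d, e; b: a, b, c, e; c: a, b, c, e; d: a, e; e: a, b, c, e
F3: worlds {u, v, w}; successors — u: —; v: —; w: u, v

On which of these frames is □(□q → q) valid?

Frame correspondent (Sahlqvist): ∀x ∀y (Rxy → Ryy) — i.e. shift-reflexivity.
F1: fails — Rw0w1 but not Rw1w1.
F2: fails — Rad but not Rdd.
F3: fails — Rwu but not Ruu.
Valid on no frame.

none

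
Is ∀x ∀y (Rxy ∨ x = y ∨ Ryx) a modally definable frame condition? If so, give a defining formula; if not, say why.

If a class were modally definable it would be closed under disjoint unions (Goldblatt–Thomason).
Take 2 disjoint single-world reflexive frames: each is trivially connected, but their disjoint union has 2 worlds with no edge between distinct components, so it is not connected.
So the class is not modally definable.

Not definable by any modal formula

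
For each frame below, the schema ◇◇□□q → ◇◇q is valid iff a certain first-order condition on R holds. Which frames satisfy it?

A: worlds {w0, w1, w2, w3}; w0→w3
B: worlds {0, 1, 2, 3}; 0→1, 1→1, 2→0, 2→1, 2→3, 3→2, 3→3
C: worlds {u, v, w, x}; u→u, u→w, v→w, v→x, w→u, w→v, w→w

A, B

Frame correspondent (Sahlqvist): ∀x ∀y (xR²y → ∃w (yR²w ∧ xR²w)) — i.e. a generalized confluence (Geach) condition.
A: ✓.
B: ✓.
C: fails — wR²x but no t with xR²t and wR²t.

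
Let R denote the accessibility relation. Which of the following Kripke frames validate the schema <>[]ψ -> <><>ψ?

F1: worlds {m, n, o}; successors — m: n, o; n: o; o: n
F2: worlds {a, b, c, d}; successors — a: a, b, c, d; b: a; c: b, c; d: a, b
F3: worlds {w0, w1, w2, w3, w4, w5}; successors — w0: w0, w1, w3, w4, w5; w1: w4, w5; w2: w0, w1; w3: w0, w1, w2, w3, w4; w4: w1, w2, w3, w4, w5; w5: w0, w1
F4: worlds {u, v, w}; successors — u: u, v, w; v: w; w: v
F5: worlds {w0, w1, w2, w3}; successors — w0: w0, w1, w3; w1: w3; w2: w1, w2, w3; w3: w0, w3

Frame correspondent (Sahlqvist): forall x forall y (xRy -> exists w (yRw & x R^2 w)) — i.e. a generalized confluence (Geach) condition.
F1: satisfies the condition.
F2: satisfies the condition.
F3: satisfies the condition.
F4: satisfies the condition.
F5: satisfies the condition.

F1, F2, F3, F4, F5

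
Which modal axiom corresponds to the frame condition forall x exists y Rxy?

□s → ◇s

The condition is seriality. The D schema □s → ◇s defines it.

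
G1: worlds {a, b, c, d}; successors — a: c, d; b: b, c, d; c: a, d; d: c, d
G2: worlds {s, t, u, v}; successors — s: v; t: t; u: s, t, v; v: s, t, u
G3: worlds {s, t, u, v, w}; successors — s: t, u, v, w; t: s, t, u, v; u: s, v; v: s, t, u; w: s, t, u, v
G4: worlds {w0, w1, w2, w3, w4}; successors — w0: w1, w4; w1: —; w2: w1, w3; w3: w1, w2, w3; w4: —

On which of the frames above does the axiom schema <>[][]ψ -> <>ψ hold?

Frame correspondent (Sahlqvist): forall x forall y (xRy -> exists w (y R^2 w & xRw)) — i.e. a generalized confluence (Geach) condition.
G1: condition met.
G2: condition met.
G3: condition met.
G4: fails — w0Rw1 but no w with w1R²w and w0Rw.

G1, G2, G3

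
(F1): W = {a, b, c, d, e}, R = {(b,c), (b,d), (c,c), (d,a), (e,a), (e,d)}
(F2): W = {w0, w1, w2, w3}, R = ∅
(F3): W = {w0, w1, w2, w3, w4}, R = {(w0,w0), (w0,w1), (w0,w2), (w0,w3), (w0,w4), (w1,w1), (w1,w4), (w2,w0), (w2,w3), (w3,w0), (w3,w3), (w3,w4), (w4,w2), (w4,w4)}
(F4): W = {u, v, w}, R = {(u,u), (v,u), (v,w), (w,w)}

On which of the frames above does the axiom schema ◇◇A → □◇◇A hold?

The schema corresponds to a generalized confluence (Geach) condition: ∀x ∀y ∀z ((xR²y ∧ xRz) → ∃w (y = w ∧ zR²w)).
(F1): fails — bR²a, bRc but no w with a=w and cR²w.
(F2): ✓.
(F3): fails — w0R²w0, w0Rw1 but no w with w0=w and w1R²w.
(F4): fails — vR²u, vRw but no t with u=t and wR²t.

(F2)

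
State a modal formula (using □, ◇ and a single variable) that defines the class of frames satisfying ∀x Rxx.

The condition is reflexivity. The T schema □ψ → ψ defines it.
Suppose □ψ→ψ is valid. At any x set V(ψ)={w : Rxw}. Then □ψ holds at x, so ψ holds at x, i.e. Rxx.

□ψ → ψ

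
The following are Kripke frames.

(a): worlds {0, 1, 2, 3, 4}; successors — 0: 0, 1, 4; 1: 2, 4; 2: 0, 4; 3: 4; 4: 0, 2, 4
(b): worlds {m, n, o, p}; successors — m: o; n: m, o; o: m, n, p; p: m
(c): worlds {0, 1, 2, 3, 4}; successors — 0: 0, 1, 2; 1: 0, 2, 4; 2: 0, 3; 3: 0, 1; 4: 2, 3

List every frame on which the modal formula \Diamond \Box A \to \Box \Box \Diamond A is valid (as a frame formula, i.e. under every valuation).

(a)

The schema corresponds to a generalized confluence (Geach) condition: \forall x \forall y \forall z ((xRy \wedge x R^2 z) \to \exists w (yRw \wedge zRw)).
(a): condition met.
(b): fails — mRo, mR²m but no w with oRw and mRw.
(c): fails — 1R4, 1R²3 but no w with 4Rw and 3Rw.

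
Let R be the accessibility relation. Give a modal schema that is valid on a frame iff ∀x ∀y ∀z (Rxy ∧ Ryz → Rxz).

□p → □□p

The condition is transitivity. The 4 schema □p → □□p defines it.
Suppose □p→□□p is valid. Take Rxy, Ryz and set V(p)={w : Rxw}. Then □p at x, so □□p at x, so □p at y, so p at z, i.e. Rxz.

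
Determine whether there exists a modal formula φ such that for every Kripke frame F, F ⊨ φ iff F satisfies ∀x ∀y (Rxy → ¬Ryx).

Any modally definable frame class is closed under surjective bounded morphisms.
The 5-cycle (worlds 0,1,2,3,4 with 0→1→2→3→4→0) is asymmetric. Mapping every world to a single reflexive point • is a surjective bounded morphism, and the reflexive point is not asymmetric (R•• but asymmetry requires ¬R••).
Hence asymmetry is not modally definable.

No — not modally definable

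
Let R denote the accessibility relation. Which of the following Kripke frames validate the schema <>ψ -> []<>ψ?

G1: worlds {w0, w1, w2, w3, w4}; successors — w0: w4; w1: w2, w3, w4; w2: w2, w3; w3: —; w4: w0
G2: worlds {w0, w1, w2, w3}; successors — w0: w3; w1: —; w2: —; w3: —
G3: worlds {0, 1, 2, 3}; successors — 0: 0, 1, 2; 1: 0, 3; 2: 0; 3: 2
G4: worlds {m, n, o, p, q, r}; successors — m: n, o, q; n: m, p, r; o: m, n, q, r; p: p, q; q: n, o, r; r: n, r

Frame correspondent (Sahlqvist): forall x forall y forall z (Rxy & Rxz -> Ryz) — i.e. the Euclidean property.
G1: fails — Rw0w4 and Rw0w4 but not Rw4w4.
G2: fails — Rw0w3 and Rw0w3 but not Rw3w3.
G3: fails — R02 and R02 but not R22.
G4: fails — Rmo and Rmo but not Roo.
Valid on no frame.

none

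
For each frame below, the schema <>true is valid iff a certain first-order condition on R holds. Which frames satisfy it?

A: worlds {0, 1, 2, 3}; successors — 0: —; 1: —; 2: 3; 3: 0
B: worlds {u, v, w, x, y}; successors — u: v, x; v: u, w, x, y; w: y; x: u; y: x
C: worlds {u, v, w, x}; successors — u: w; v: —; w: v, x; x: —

B

The schema corresponds to seriality: forall x exists y Rxy.
A: fails — world 0 has no successor.
B: satisfies the condition.
C: fails — world v has no successor.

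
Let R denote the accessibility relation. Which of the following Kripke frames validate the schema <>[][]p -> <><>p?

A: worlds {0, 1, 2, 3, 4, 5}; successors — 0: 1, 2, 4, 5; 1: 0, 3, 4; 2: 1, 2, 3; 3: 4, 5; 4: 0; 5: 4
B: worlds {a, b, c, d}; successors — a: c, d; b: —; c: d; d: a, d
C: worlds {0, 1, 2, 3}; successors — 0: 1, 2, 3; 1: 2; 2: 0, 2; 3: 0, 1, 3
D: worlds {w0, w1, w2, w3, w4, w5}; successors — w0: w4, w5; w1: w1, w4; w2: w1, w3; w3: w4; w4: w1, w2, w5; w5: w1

B, C, D

The schema corresponds to a generalized confluence (Geach) condition: forall x forall y (xRy -> exists w (y R^2 w & x R^2 w)).
A: fails — 5R4 but no w with 4R²w and 5R²w.
B: satisfies the condition.
C: satisfies the condition.
D: satisfies the condition.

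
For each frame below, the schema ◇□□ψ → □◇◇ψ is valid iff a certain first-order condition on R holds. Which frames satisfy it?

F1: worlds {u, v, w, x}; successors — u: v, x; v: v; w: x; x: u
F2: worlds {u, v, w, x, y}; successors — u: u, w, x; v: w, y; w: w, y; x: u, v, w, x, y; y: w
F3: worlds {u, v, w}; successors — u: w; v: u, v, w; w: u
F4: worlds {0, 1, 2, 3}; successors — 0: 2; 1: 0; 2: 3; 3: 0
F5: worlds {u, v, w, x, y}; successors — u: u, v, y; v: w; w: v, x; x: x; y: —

F1, F2, F4

Frame correspondent (Sahlqvist): ∀x ∀y ∀z ((xRy ∧ xRz) → ∃w (yR²w ∧ zR²w)) — i.e. a generalized confluence (Geach) condition.
F1: condition met.
F2: condition met.
F3: fails — vRu, vRw but no t with uR²t and wR²t.
F4: condition met.
F5: fails — uRu, uRy but no t with uR²t and yR²t.
Valid on: F1, F2, F4.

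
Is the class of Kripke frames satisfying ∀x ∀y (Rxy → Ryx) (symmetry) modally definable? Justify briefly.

Yes, by p → □◇p

This is a Sahlqvist condition; the B axiom p → □◇p defines it.
Suppose p→□◇p is valid. Take Rxy and set V(p)={x}. Then p at x, so □◇p at x, so ◇p at y, so some z with Ryz has p; z=x, i.e. Ryx.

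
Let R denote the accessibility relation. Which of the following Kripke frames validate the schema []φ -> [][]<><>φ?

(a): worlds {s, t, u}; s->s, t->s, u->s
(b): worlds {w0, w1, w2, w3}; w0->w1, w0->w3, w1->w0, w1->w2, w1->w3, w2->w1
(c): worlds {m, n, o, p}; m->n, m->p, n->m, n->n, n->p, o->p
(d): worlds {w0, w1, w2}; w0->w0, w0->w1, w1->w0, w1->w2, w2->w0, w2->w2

This is the axiom for a generalized confluence (Geach) condition; its first-order frame correspondent is forall x forall z (x R^2 z -> exists w (xRw & z R^2 w)).
(a): condition met.
(b): fails — w0R²w3 but no w with w0Rw and w3R²w.
(c): fails — mR²p but no w with mRw and pR²w.
(d): condition met.
Valid on: (a), (d).

(a), (d)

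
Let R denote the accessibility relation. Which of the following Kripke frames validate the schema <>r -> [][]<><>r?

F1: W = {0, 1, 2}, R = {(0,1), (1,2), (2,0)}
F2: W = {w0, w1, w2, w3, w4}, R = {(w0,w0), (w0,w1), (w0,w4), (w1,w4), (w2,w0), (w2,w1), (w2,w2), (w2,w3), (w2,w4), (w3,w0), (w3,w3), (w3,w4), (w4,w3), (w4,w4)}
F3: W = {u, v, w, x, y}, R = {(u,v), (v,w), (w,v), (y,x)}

F1

Frame correspondent (Sahlqvist): forall x forall y forall z ((xRy & x R^2 z) -> exists w (y = w & z R^2 w)) — i.e. a generalized confluence (Geach) condition.
F1: condition met.
F2: fails — w0Rw0, w0R²w1 but no w with w0=w and w1R²w.
F3: fails — uRv, uR²w but no t with v=t and wR²t.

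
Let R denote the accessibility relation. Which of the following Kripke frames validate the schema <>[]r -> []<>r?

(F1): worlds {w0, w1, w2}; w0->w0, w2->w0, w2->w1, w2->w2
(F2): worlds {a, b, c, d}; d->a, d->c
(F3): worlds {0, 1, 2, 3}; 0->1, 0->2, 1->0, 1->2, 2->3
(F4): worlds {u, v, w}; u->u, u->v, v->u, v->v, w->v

(F4)

This is the axiom for convergence; its first-order frame correspondent is forall x forall y forall z (Rxy & Rxz -> exists w (Ryw & Rzw)).
(F1): fails — Rw2w2 and Rw2w1 but w2 and w1 have no common successor.
(F2): fails — Rda and Rda but a and a have no common successor.
(F3): fails — R02 and R01 but 2 and 1 have no common successor.
(F4): holds.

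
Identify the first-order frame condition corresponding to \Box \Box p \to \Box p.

density: \forall x \forall y (Rxy \to \exists z (Rxz \wedge Rzy))

Suppose □□p→□p is valid. Take Rxy and set V(p)={w : xR²w}. Then □□p at x, so □p at x, so p at y, i.e. ∃z(Rxz∧Rzy).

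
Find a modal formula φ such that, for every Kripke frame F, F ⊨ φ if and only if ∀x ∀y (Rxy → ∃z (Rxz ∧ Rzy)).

□□r → □r

This is density; the standard corresponding axiom is C4: □□r → □r.
Suppose □□r→□r is valid. Take Rxy and set V(r)={w : xR²w}. Then □□r at x, so □r at x, so r at y, i.e. ∃z(Rxz∧Rzy).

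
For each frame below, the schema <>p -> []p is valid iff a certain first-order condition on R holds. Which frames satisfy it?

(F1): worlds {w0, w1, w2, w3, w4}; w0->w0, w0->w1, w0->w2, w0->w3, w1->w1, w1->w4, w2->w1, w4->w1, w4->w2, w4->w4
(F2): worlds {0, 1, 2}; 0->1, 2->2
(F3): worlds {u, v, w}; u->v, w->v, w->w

Frame correspondent (Sahlqvist): forall x forall y forall z (Rxy & Rxz -> y = z) — i.e. partial functionality.
(F1): fails — w0 sees both w0 and w1.
(F2): satisfies the condition.
(F3): fails — w sees both v and w.

(F2)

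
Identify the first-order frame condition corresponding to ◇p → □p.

partial functionality: ∀x ∀y ∀z (Rxy ∧ Rxz → y = z)

This is the CD axiom.
It corresponds to partial functionality: ∀x ∀y ∀z (Rxy ∧ Rxz → y = z).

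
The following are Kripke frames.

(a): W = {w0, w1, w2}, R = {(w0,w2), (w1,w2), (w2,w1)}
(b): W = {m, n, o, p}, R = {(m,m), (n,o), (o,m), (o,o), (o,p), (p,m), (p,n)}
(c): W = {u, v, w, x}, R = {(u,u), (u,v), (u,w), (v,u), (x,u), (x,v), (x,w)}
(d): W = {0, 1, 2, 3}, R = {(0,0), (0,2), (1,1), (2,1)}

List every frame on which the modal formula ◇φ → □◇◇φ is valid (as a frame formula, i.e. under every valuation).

(a)

This is the axiom for a generalized confluence (Geach) condition; its first-order frame correspondent is ∀x ∀y ∀z ((xRy ∧ xRz) → ∃w (y = w ∧ zR²w)).
(a): satisfies the condition.
(b): fails — oRo, oRm but no w with o=w and mR²w.
(c): fails — uRu, uRw but no t with u=t and wR²t.
(d): fails — 0R0, 0R2 but no w with 0=w and 2R²w.
Valid on: (a).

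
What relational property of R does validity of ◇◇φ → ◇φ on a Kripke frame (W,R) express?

This schema is equivalent to the 4 axiom □φ → □□φ.
It corresponds to transitivity: ∀x ∀y ∀z (Rxy ∧ Ryz → Rxz).

transitivity: ∀x ∀y ∀z (Rxy ∧ Ryz → Rxz)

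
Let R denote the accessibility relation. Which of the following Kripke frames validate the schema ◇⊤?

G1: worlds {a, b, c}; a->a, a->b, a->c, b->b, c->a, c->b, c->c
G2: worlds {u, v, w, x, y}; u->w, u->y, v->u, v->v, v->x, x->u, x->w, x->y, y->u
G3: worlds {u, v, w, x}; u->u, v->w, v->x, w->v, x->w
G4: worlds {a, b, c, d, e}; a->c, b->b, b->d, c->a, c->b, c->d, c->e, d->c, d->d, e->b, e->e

The schema corresponds to seriality: ∀x ∃y Rxy.
G1: satisfies the condition.
G2: fails — world w has no successor.
G3: satisfies the condition.
G4: satisfies the condition.

G1, G3, G4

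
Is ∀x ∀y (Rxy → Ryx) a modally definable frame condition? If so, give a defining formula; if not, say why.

This is a Sahlqvist condition; the B axiom r → □◇r defines it.
Suppose r→□◇r is valid. Take Rxy and set V(r)={x}. Then r at x, so □◇r at x, so ◇r at y, so some z with Ryz has r; z=x, i.e. Ryx.

Definable; r → □◇r defines it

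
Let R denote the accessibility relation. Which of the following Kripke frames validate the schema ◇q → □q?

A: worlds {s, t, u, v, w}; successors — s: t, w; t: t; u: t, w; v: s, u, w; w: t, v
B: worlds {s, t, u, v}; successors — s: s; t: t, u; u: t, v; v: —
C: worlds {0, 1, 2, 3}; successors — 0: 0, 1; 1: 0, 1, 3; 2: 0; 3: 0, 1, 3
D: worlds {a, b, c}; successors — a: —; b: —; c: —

D

This is the axiom for partial functionality; its first-order frame correspondent is ∀x ∀y ∀z (Rxy ∧ Rxz → y = z).
A: fails — s sees both t and w.
B: fails — t sees both t and u.
C: fails — 0 sees both 0 and 1.
D: satisfies the condition.
Valid on: D.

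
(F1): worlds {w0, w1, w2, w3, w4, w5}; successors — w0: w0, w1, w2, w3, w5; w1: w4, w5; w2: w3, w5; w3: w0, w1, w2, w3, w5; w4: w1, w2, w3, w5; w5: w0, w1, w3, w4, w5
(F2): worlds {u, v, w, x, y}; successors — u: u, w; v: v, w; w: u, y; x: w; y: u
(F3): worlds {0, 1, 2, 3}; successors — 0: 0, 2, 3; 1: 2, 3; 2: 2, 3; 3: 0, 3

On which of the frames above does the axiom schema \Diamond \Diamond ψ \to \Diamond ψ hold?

none

The schema corresponds to transitivity: \forall x \forall y \forall z (Rxy \wedge Ryz \to Rxz).
(F1): fails — Rw3w1 and Rw1w4 but not Rw3w4.
(F2): fails — Rxw and Rwu but not Rxu.
(F3): fails — R23 and R30 but not R20.
Valid on no frame.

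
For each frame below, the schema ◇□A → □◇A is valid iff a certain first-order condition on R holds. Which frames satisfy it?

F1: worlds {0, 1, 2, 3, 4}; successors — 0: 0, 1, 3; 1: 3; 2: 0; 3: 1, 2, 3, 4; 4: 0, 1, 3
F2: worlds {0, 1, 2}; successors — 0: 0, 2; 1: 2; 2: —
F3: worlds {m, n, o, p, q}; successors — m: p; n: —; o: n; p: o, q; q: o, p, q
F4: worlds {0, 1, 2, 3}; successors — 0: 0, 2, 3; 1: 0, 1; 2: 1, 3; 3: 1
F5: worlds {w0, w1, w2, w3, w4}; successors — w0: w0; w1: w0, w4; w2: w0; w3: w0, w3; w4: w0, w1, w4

This is the axiom for convergence; its first-order frame correspondent is ∀x ∀y ∀z (Rxy ∧ Rxz → ∃w (Ryw ∧ Rzw)).
F1: fails — R32 and R31 but 2 and 1 have no common successor.
F2: fails — R00 and R02 but 0 and 2 have no common successor.
F3: fails — Ron and Ron but n and n have no common successor.
F4: fails — R00 and R03 but 0 and 3 have no common successor.
F5: holds.

F5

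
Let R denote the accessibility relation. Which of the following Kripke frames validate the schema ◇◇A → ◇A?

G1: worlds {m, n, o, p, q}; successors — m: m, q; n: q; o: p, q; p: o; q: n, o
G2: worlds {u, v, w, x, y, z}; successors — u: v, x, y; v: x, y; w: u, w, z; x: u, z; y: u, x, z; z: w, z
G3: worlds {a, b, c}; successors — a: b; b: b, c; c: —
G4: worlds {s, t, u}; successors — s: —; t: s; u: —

G4

Frame correspondent (Sahlqvist): ∀x ∀y (xR²y → ∃w (y = w ∧ xRw)) — i.e. a generalized confluence (Geach) condition.
G1: fails — mR²n but no w with n=w and mRw.
G2: fails — uR²u but no t with u=t and uRt.
G3: fails — aR²c but no w with c=w and aRw.
G4: satisfies the condition.
Valid on: G4.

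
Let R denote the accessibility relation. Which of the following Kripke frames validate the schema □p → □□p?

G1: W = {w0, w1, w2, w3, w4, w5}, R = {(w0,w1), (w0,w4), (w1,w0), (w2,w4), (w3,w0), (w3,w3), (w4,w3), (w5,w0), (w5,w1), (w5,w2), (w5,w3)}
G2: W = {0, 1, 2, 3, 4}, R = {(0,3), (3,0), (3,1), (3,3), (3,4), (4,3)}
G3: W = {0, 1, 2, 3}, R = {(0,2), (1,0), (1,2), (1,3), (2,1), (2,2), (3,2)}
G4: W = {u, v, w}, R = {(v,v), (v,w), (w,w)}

G4

Frame correspondent (Sahlqvist): ∀x ∀y ∀z (Rxy ∧ Ryz → Rxz) — i.e. transitivity.
G1: fails — Rw1w0 and Rw0w4 but not Rw1w4.
G2: fails — R43 and R34 but not R44.
G3: fails — R32 and R21 but not R31.
G4: ✓.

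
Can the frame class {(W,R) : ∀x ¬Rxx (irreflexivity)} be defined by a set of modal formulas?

Modal frame validity is preserved under surjective bounded morphisms.
The 5-cycle (worlds s,t,u,v,w with s→t→u→v→w→s) is irreflexive, and the map sending every world to a single reflexive point • is a surjective bounded morphism (forth: every edge maps to (•,•); back: every world has a successor). So any modal formula valid on the 5-cycle is also valid on the reflexive point, which is not irreflexive.
So no modal formula (or set of formulas) defines exactly the irreflexive frames.

Not definable by any modal formula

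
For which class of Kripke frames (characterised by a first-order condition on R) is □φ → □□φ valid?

Transitivity

Suppose □φ→□□φ is valid. Take Rxy, Ryz and set V(φ)={w : Rxw}. Then □φ at x, so □□φ at x, so □φ at y, so φ at z, i.e. Rxz.
Conversely, on a frame with transitivity the schema holds at every world under every valuation.
Frame condition: ∀x ∀y ∀z (Rxy ∧ Ryz → Rxz).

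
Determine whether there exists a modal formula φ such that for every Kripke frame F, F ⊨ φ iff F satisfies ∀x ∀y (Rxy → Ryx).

Yes, by q → □◇q

Yes: it is symmetry, defined by the B schema q → □◇q.
Suppose q→□◇q is valid. Take Rxy and set V(q)={x}. Then q at x, so □◇q at x, so ◇q at y, so some z with Ryz has q; z=x, i.e. Ryx.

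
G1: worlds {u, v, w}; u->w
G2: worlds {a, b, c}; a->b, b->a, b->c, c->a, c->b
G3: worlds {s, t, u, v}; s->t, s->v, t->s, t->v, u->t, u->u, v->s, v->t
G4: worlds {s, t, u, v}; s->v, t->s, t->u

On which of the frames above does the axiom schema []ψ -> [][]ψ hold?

This is the axiom for transitivity; its first-order frame correspondent is forall x forall y forall z (Rxy & Ryz -> Rxz).
G1: satisfies the condition.
G2: fails — Rbc and Rcb but not Rbb.
G3: fails — Rtv and Rvt but not Rtt.
G4: fails — Rts and Rsv but not Rtv.

G1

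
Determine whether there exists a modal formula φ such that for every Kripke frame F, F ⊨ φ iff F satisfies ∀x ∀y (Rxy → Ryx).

Yes, by r → □◇r

The condition is symmetry. A defining modal formula is r → □◇r.
Suppose r→□◇r is valid. Take Rxy and set V(r)={x}. Then r at x, so □◇r at x, so ◇r at y, so some z with Ryz has r; z=x, i.e. Ryx.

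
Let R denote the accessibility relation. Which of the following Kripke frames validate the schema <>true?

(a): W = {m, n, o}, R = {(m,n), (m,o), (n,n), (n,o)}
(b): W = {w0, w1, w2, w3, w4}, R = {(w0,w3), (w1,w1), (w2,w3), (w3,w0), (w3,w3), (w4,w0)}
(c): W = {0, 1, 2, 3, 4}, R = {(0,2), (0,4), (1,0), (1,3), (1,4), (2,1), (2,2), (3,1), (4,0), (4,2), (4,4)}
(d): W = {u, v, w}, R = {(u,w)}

(b), (c)

The schema corresponds to seriality: forall x exists y Rxy.
(a): fails — world o has no successor.
(b): ✓.
(c): ✓.
(d): fails — world v has no successor.
Valid on: (b), (c).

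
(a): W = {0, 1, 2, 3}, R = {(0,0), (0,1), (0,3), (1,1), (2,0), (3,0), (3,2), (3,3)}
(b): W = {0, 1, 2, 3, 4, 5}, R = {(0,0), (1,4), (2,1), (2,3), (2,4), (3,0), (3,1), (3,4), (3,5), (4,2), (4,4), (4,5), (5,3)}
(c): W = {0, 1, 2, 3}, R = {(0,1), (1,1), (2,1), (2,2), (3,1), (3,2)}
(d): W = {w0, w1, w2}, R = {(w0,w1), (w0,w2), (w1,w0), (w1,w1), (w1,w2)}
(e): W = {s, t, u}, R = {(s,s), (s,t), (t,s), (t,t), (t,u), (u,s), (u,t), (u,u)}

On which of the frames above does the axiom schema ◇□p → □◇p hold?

The schema corresponds to convergence: ∀x ∀y ∀z (Rxy ∧ Rxz → ∃w (Ryw ∧ Rzw)).
(a): fails — R01 and R03 but 1 and 3 have no common successor.
(b): fails — R34 and R35 but 4 and 5 have no common successor.
(c): condition met.
(d): fails — Rw0w1 and Rw0w2 but w1 and w2 have no common successor.
(e): condition met.
Valid on: (c), (e).

(c), (e)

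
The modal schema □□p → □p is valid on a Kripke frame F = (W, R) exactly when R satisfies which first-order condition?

This schema is the C4 axiom.
It corresponds to density: ∀x ∀y (Rxy → ∃z (Rxz ∧ Rzy)).

density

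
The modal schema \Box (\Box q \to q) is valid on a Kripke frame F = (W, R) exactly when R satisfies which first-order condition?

Shift-reflexivity

Suppose □(□q→q) is valid. Take Rxy and set V(q)={w : Ryw}. Then at y, □q holds; since □(□q→q) at x, □q→q at y, so q at y, i.e. Ryy.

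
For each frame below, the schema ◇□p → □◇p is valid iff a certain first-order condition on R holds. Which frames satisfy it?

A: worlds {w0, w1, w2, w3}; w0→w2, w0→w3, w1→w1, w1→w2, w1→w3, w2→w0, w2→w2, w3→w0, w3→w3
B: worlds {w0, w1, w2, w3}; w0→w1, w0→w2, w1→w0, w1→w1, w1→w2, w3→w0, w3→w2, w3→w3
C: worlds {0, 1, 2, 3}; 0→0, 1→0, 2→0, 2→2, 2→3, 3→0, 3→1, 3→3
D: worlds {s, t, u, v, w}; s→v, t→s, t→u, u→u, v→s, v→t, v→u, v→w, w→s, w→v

Frame correspondent (Sahlqvist): ∀x ∀y ∀z (Rxy ∧ Rxz → ∃w (Ryw ∧ Rzw)) — i.e. convergence.
A: holds.
B: fails — Rw0w1 and Rw0w2 but w1 and w2 have no common successor.
C: holds.
D: fails — Rts and Rtu but s and u have no common successor.
Valid on: A, C.

A, C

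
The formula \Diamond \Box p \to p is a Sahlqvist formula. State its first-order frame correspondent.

This is a form of the B axiom.
Its frame correspondent is symmetry — \forall x \forall y (Rxy \to Ryx).

Symmetry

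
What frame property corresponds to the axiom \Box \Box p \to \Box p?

Suppose □□p→□p is valid. Take Rxy and set V(p)={w : xR²w}. Then □□p at x, so □p at x, so p at y, i.e. ∃z(Rxz∧Rzy).
The converse is a direct semantic check.
So the correspondent is density.

density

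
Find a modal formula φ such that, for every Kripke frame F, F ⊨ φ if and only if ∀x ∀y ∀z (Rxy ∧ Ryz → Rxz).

□s → □□s

The condition is transitivity. The 4 schema □s → □□s defines it.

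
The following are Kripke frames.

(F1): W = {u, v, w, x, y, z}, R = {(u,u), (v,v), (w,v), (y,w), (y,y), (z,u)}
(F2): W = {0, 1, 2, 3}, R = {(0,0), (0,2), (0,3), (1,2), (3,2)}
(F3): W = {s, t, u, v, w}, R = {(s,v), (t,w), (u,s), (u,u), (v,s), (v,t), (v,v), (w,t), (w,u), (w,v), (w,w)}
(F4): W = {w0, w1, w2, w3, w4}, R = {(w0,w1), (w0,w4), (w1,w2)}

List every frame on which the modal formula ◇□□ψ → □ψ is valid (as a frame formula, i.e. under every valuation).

Frame correspondent (Sahlqvist): ∀x ∀y ∀z ((xRy ∧ xRz) → ∃w (yR²w ∧ z = w)) — i.e. a generalized confluence (Geach) condition.
(F1): fails — yRw, yRw but no t with wR²t and w=t.
(F2): fails — 0R2, 0R0 but no w with 2R²w and 0=w.
(F3): fails — uRs, uRu but no w* with sR²w* and u=w*.
(F4): fails — w0Rw1, w0Rw1 but no w with w1R²w and w1=w.

none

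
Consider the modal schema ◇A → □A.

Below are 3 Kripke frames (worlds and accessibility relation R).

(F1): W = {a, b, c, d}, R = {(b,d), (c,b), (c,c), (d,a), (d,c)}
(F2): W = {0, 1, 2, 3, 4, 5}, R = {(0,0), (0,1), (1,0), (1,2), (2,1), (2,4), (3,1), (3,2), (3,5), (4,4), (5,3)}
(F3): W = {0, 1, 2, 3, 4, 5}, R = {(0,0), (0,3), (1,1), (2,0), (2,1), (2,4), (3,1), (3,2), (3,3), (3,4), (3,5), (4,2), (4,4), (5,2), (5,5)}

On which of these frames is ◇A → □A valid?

The schema corresponds to partial functionality: ∀x ∀y ∀z (Rxy ∧ Rxz → y = z).
(F1): fails — c sees both b and c.
(F2): fails — 0 sees both 0 and 1.
(F3): fails — 0 sees both 0 and 3.
Valid on no frame.

none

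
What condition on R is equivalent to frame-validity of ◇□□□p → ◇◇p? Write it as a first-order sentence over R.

This is a Sahlqvist (Geach-type) schema ◇^1□^3p → □^0◇^2p.
First-order correspondent: ∀x ∀y (xRy → ∃w (yR³w ∧ xR²w)).

∀x ∀y (xRy → ∃w (yR³w ∧ xR²w))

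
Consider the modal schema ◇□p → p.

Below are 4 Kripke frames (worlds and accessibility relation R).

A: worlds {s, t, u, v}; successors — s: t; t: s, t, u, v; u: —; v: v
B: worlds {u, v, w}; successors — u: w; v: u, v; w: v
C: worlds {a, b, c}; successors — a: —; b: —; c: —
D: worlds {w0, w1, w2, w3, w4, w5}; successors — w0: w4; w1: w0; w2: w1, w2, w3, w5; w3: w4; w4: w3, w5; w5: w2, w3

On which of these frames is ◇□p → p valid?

This is the axiom for symmetry; its first-order frame correspondent is ∀x ∀y (Rxy → Ryx).
A: fails — Rtv but not Rvt.
B: fails — Rvu but not Ruv.
C: condition met.
D: fails — Rw1w0 but not Rw0w1.

C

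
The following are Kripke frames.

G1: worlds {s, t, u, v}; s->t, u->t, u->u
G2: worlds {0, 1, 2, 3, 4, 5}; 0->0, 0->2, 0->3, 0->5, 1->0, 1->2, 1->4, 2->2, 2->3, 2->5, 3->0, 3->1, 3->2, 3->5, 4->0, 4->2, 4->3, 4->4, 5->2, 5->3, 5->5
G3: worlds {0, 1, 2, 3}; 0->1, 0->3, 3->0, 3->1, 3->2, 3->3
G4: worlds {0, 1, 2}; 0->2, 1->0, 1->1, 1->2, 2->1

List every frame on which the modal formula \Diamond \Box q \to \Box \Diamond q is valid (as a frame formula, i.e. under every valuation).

The schema corresponds to convergence: \forall x \forall y \forall z (Rxy \wedge Rxz \to \exists w (Ryw \wedge Rzw)).
G1: fails — Rst and Rst but t and t have no common successor.
G2: ✓.
G3: fails — R01 and R01 but 1 and 1 have no common successor.
G4: fails — R10 and R12 but 0 and 2 have no common successor.
Valid on: G2.

G2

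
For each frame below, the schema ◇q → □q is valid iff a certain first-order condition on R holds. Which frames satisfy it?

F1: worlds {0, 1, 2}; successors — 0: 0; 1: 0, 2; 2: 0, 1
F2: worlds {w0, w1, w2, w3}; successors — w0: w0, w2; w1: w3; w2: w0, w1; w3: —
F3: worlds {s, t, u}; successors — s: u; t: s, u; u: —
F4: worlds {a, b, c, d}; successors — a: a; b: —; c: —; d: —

F4

The schema corresponds to partial functionality: ∀x ∀y ∀z (Rxy ∧ Rxz → y = z).
F1: fails — 1 sees both 0 and 2.
F2: fails — w0 sees both w0 and w2.
F3: fails — t sees both s and u.
F4: ✓.
Valid on: F4.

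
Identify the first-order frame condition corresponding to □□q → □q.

Suppose □□q→□q is valid. Take Rxy and set V(q)={w : xR²w}. Then □□q at x, so □q at x, so q at y, i.e. ∃z(Rxz∧Rzy).
The converse is a direct semantic check.
So the correspondent is density.

Density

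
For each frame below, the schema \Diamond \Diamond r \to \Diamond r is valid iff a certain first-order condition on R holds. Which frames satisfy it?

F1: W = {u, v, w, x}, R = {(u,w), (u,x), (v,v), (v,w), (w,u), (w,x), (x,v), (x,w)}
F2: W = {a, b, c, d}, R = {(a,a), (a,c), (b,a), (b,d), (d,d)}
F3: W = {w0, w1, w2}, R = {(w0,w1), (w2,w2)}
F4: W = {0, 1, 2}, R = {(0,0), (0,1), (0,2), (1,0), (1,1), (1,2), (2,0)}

This is the axiom for transitivity; its first-order frame correspondent is \forall x \forall y \forall z (Rxy \wedge Ryz \to Rxz).
F1: fails — Rxw and Rwu but not Rxu.
F2: fails — Rba and Rac but not Rbc.
F3: condition met.
F4: fails — R20 and R02 but not R22.
Valid on: F3.

F3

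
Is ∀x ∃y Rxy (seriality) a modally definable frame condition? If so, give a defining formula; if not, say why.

Yes — defined by □p → ◇p

The condition is seriality. A defining modal formula is □p → ◇p.
Suppose □p→◇p is valid. At any x set V(p)=W. Then □p at x, so ◇p at x, so x has a successor.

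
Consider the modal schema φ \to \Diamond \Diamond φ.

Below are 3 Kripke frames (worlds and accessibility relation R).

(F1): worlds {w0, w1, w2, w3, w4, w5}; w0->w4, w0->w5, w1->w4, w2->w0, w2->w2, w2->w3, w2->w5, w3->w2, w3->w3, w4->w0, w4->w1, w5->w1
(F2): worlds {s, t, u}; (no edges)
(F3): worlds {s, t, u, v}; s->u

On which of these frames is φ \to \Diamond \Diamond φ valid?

Frame correspondent (Sahlqvist): \forall x \exists w (x = w \wedge x R^2 w) — i.e. a generalized confluence (Geach) condition.
(F1): fails — at w5 but no w with w5=w and w5R²w.
(F2): fails — at s but no w with s=w and sR²w.
(F3): fails — at s but no w with s=w and sR²w.

none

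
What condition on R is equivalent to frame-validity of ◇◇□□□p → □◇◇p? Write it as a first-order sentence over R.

This is a Sahlqvist (Geach-type) schema ◇^2□^3p → □^1◇^2p.
Minimal-valuation argument: fix x; take any y with xR^2y and any z with xR^1z. Set V(p) to the set of worlds R-reachable from y in exactly 3 steps. Then □^3p holds at y, so the antecedent holds at x; validity forces ◇^2p at z, giving a w with zR^2w and yR^3w.
First-order correspondent: ∀x ∀y ∀z ((xR²y ∧ xRz) → ∃w (yR³w ∧ zR²w)).

∀x ∀y ∀z ((xR²y ∧ xRz) → ∃w (yR³w ∧ zR²w))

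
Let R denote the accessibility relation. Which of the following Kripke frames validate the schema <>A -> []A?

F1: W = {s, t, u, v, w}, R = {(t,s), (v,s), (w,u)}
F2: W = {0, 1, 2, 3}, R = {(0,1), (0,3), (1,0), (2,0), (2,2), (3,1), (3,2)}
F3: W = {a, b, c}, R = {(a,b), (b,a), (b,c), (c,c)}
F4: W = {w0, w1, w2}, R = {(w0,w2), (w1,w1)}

F1, F4

The schema corresponds to partial functionality: forall x forall y forall z (Rxy & Rxz -> y = z).
F1: holds.
F2: fails — 0 sees both 1 and 3.
F3: fails — b sees both a and c.
F4: holds.
Valid on: F1, F4.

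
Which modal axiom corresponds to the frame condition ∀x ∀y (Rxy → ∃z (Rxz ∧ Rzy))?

The condition is density. The C4 schema □□s → □s defines it.
Suppose □□s→□s is valid. Take Rxy and set V(s)={w : xR²w}. Then □□s at x, so □s at x, so s at y, i.e. ∃z(Rxz∧Rzy).

□□s → □s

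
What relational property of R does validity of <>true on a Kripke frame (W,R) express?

◇⊤ holds at w iff w has a successor, so frame-validity of ◇⊤ is exactly seriality. Equivalently via □A → ◇A:
Suppose □A→◇A is valid. At any x set V(A)=W. Then □A at x, so ◇A at x, so x has a successor.

seriality: forall x exists y Rxy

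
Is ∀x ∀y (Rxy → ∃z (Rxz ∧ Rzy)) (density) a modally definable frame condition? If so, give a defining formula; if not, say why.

Yes: it is density, defined by the C4 schema □□q → □q.
Suppose □□q→□q is valid. Take Rxy and set V(q)={w : xR²w}. Then □□q at x, so □q at x, so q at y, i.e. ∃z(Rxz∧Rzy).

Yes — defined by □□q → □q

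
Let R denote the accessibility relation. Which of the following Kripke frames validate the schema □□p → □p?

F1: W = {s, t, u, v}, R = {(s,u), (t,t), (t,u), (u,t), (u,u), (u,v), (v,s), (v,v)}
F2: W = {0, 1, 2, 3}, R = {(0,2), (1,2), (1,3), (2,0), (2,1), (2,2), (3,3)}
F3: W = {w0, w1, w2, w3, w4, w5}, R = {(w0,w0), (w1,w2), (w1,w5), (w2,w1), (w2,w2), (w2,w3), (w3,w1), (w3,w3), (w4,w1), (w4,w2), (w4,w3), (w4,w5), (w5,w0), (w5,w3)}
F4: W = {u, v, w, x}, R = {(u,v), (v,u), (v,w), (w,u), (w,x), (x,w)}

This is the axiom for density; its first-order frame correspondent is ∀x ∀y (Rxy → ∃z (Rxz ∧ Rzy)).
F1: ✓.
F2: ✓.
F3: fails — Rw1w5 but no z with Rw1z and Rzw5.
F4: fails — Ruv but no z with Ruz and Rzv.
Valid on: F1, F2.

F1, F2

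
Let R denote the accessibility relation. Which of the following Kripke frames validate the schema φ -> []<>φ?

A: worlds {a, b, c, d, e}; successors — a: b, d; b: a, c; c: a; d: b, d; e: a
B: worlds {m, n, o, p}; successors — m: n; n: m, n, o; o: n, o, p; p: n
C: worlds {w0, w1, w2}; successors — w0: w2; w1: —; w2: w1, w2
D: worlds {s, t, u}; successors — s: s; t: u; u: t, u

The schema corresponds to symmetry: forall x forall y (Rxy -> Ryx).
A: fails — Rbc but not Rcb.
B: fails — Rop but not Rpo.
C: fails — Rw0w2 but not Rw2w0.
D: holds.

D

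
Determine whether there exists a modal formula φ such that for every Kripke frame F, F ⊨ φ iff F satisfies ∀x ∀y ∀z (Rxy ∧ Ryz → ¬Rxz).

No

Modal frame validity is preserved under surjective bounded morphisms.
The 5-cycle (worlds s,t,u,v,w with s→t→u→v→w→s) is intransitive. Mapping every world to a single reflexive point • is a surjective bounded morphism; the reflexive point is not intransitive (R••∧R•• but R••).
So the class is not modally definable.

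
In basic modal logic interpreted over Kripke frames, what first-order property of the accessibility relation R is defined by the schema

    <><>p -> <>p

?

Equivalently (dual form): □p → □□p.
Suppose □p→□□p is valid. Take Rxy, Ryz and set V(p)={w : Rxw}. Then □p at x, so □□p at x, so □p at y, so p at z, i.e. Rxz.
The converse is a direct semantic check.
So the correspondent is transitivity.

transitivity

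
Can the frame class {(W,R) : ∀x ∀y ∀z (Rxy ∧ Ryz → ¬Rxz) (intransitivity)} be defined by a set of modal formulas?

Modal frame validity is preserved under surjective bounded morphisms.
The 5-cycle (worlds 0,1,2,3,4 with 0→1→2→3→4→0) is intransitive. Mapping every world to a single reflexive point • is a surjective bounded morphism; the reflexive point is not intransitive (R••∧R•• but R••).
So no modal formula (or set of formulas) defines exactly the intransitive frames.

Not modally definable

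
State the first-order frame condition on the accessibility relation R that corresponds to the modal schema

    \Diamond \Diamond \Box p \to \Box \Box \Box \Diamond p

This is a Sahlqvist (Geach-type) schema ◇^2□^1p → □^3◇^1p.
Minimal-valuation argument: fix x; take any y with xR^2y and any z with xR^3z. Set V(p) to the set of worlds R-reachable from y in exactly 1 step. Then □^1p holds at y, so the antecedent holds at x; validity forces ◇^1p at z, giving a w with zR^1w and yR^1w.
First-order correspondent: \forall x \forall y \forall z ((x R^2 y \wedge x R^3 z) \to \exists w (yRw \wedge zRw)).

\forall x \forall y \forall z ((x R^2 y \wedge x R^3 z) \to \exists w (yRw \wedge zRw))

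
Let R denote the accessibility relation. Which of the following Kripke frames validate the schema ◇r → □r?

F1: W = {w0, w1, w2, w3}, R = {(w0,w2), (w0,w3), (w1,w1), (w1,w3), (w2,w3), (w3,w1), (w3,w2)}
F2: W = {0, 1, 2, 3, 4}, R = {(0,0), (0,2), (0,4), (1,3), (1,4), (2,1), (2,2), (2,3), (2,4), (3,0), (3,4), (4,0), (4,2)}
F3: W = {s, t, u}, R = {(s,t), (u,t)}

The schema corresponds to partial functionality: ∀x ∀y ∀z (Rxy ∧ Rxz → y = z).
F1: fails — w0 sees both w2 and w3.
F2: fails — 0 sees both 0 and 2.
F3: satisfies the condition.

F3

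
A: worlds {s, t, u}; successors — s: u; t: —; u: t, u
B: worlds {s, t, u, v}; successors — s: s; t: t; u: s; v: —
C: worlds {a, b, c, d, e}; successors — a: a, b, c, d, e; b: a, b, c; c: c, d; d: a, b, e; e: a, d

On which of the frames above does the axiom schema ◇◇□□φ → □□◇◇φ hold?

This is the axiom for a generalized confluence (Geach) condition; its first-order frame correspondent is ∀x ∀y ∀z ((xR²y ∧ xR²z) → ∃w (yR²w ∧ zR²w)).
A: fails — sR²t, sR²t but no w with tR²w and tR²w.
B: satisfies the condition.
C: satisfies the condition.

B, C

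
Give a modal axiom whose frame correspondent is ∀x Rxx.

A defining formula is □q → q (the T axiom).
Suppose □q→q is valid. At any x set V(q)={w : Rxw}. Then □q holds at x, so q holds at x, i.e. Rxx.

□q → q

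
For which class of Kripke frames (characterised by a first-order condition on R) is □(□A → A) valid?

Suppose □(□A→A) is valid. Take Rxy and set V(A)={w : Ryw}. Then at y, □A holds; since □(□A→A) at x, □A→A at y, so A at y, i.e. Ryy.

shift-reflexivity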